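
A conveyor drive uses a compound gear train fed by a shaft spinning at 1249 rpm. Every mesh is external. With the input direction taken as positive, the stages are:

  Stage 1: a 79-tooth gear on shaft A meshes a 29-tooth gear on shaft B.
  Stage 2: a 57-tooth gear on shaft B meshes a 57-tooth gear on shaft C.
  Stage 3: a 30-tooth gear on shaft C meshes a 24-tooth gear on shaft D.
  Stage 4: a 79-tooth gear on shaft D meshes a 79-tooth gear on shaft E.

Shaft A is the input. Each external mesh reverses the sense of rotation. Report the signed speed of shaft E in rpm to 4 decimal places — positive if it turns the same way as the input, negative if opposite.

+4253.0603 rpm (same as input, |ω| = 4253.0603 rpm)

Stage 1 [79T→29T]: ω = 1249.0000×79/29 = 3402.4483 rpm, dir flips to −; running = −3402.4483
Stage 2 [57T→57T]: ω = 3402.4483×57/57 = 3402.4483 rpm, dir flips to +; running = +3402.4483
Stage 3 [30T→24T]: ω = 3402.4483×30/24 = 4253.0603 rpm, dir flips to −; running = −4253.0603
Stage 4 [79T→79T]: ω = 4253.0603×79/79 = 4253.0603 rpm, dir flips to +; running = +4253.0603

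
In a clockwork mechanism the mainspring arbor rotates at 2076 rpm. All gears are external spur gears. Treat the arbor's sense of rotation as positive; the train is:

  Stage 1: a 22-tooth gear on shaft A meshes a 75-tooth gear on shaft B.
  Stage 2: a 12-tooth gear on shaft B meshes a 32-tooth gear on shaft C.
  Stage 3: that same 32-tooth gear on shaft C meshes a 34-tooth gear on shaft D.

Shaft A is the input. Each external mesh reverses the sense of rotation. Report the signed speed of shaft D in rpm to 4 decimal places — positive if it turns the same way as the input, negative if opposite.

-214.9271 rpm (opposite to input, |ω| = 214.9271 rpm)

Stage 1 [22T→75T]: ω = 2076.0000×22/75 = 608.9600 rpm, dir flips to −; running = −608.9600
Stage 2 [12T→32T]: ω = 608.9600×12/32 = 228.3600 rpm, dir flips to +; running = +228.3600
Stage 3 [32T→34T]: ω = 228.3600×32/34 = 214.9271 rpm, dir flips to −; running = −214.9271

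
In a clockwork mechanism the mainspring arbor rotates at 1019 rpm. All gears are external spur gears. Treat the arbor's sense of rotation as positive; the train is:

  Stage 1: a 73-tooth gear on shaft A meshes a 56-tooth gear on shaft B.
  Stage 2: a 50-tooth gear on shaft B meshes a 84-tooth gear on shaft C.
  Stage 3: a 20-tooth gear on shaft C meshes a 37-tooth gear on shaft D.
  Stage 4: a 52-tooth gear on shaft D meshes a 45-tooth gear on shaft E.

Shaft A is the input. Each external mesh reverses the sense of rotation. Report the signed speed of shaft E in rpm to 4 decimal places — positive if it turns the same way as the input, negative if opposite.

+493.8770 rpm (same as input, |ω| = 493.8770 rpm)

Stage 1 [73T→56T]: ω = 1019.0000×73/56 = 1328.3393 rpm, dir flips to −; running = −1328.3393
Stage 2 [50T→84T]: ω = 1328.3393×50/84 = 790.6781 rpm, dir flips to +; running = +790.6781
Stage 3 [20T→37T]: ω = 790.6781×20/37 = 427.3936 rpm, dir flips to −; running = −427.3936
Stage 4 [52T→45T]: ω = 427.3936×52/45 = 493.8770 rpm, dir flips to +; running = +493.8770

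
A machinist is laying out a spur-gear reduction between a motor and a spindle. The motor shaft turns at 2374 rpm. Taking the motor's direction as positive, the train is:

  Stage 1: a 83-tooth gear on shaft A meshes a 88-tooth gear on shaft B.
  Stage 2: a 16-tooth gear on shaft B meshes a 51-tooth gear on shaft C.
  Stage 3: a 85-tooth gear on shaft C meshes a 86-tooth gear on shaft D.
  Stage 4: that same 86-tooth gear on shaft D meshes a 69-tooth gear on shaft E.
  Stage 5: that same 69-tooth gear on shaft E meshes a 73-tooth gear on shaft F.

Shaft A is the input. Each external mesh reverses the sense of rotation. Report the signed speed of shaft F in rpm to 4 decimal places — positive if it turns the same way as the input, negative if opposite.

Stage 1 [83T→88T]: ω = 2374.0000×83/88 = 2239.1136 rpm, dir flips to −; running = −2239.1136
Stage 2 [16T→51T]: ω = 2239.1136×16/51 = 702.4670 rpm, dir flips to +; running = +702.4670
Stage 3 [85T→86T]: ω = 702.4670×85/86 = 694.2988 rpm, dir flips to −; running = −694.2988
Stage 4 [86T→69T]: ω = 694.2988×86/69 = 865.3579 rpm, dir flips to +; running = +865.3579
Stage 5 [69T→73T]: ω = 865.3579×69/73 = 817.9411 rpm, dir flips to −; running = −817.9411

-817.9411 rpm (opposite to input, |ω| = 817.9411 rpm)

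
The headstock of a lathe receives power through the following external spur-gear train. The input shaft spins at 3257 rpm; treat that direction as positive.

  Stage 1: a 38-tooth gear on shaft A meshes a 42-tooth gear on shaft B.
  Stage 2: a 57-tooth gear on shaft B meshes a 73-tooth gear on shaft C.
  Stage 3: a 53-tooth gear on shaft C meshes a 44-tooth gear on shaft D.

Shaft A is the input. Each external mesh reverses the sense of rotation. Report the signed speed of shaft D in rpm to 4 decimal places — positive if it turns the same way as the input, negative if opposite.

Stage 1 [38T→42T]: ω = 3257.0000×38/42 = 2946.8095 rpm, dir flips to −; running = −2946.8095
Stage 2 [57T→73T]: ω = 2946.8095×57/73 = 2300.9335 rpm, dir flips to +; running = +2300.9335
Stage 3 [53T→44T]: ω = 2300.9335×53/44 = 2771.5789 rpm, dir flips to −; running = −2771.5789

-2771.5789 rpm (opposite to input, |ω| = 2771.5789 rpm)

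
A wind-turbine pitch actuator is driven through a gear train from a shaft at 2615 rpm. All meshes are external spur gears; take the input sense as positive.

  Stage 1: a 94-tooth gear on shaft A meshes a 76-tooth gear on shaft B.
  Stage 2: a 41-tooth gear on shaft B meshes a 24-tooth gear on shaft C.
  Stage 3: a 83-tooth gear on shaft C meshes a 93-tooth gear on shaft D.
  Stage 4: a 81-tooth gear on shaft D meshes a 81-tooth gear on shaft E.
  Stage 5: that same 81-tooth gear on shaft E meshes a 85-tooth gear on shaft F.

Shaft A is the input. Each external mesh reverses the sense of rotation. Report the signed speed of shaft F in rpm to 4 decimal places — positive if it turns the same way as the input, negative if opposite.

Stage 1 [94T→76T]: ω = 2615.0000×94/76 = 3234.3421 rpm, dir flips to −; running = −3234.3421
Stage 2 [41T→24T]: ω = 3234.3421×41/24 = 5525.3344 rpm, dir flips to +; running = +5525.3344
Stage 3 [83T→93T]: ω = 5525.3344×83/93 = 4931.2124 rpm, dir flips to −; running = −4931.2124
Stage 4 [81T→81T]: ω = 4931.2124×81/81 = 4931.2124 rpm, dir flips to +; running = +4931.2124
Stage 5 [81T→85T]: ω = 4931.2124×81/85 = 4699.1554 rpm, dir flips to −; running = −4699.1554

-4699.1554 rpm (opposite to input, |ω| = 4699.1554 rpm)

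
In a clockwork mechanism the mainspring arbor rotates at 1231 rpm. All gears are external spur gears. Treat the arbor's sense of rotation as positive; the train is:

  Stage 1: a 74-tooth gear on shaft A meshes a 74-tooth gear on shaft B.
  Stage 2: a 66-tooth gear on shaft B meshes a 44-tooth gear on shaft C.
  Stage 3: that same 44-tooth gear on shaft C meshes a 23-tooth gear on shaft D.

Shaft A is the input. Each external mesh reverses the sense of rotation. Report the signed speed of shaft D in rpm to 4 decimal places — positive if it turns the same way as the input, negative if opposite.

Stage 1 [74T→74T]: ω = 1231.0000×74/74 = 1231.0000 rpm, dir flips to −; running = −1231.0000
Stage 2 [66T→44T]: ω = 1231.0000×66/44 = 1846.5000 rpm, dir flips to +; running = +1846.5000
Stage 3 [44T→23T]: ω = 1846.5000×44/23 = 3532.4348 rpm, dir flips to −; running = −3532.4348

-3532.4348 rpm (opposite to input, |ω| = 3532.4348 rpm)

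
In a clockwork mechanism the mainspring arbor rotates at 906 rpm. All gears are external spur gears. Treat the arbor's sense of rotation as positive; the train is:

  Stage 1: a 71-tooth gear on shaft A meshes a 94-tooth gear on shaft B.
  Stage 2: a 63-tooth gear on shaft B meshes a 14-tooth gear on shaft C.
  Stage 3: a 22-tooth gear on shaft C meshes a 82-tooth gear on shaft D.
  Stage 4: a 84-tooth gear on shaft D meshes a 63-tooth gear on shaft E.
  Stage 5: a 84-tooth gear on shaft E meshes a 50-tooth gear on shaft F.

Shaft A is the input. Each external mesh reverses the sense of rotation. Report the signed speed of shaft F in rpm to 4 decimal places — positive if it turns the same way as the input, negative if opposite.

-1850.6660 rpm (opposite to input, |ω| = 1850.6660 rpm)

Stage 1 [71T→94T]: ω = 906.0000×71/94 = 684.3191 rpm, dir flips to −; running = −684.3191
Stage 2 [63T→14T]: ω = 684.3191×63/14 = 3079.4362 rpm, dir flips to +; running = +3079.4362
Stage 3 [22T→82T]: ω = 3079.4362×22/82 = 826.1902 rpm, dir flips to −; running = −826.1902
Stage 4 [84T→63T]: ω = 826.1902×84/63 = 1101.5869 rpm, dir flips to +; running = +1101.5869
Stage 5 [84T→50T]: ω = 1101.5869×84/50 = 1850.6660 rpm, dir flips to −; running = −1850.6660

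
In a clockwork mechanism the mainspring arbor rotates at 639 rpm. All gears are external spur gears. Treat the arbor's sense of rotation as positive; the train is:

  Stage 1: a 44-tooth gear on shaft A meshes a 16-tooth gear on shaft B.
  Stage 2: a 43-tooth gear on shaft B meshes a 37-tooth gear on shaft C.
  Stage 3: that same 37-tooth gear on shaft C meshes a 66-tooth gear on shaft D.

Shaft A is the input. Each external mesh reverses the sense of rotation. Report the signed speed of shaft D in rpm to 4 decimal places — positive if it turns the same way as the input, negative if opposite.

-1144.8750 rpm (opposite to input, |ω| = 1144.8750 rpm)

Stage 1 [44T→16T]: ω = 639.0000×44/16 = 1757.2500 rpm, dir flips to −; running = −1757.2500
Stage 2 [43T→37T]: ω = 1757.2500×43/37 = 2042.2095 rpm, dir flips to +; running = +2042.2095
Stage 3 [37T→66T]: ω = 2042.2095×37/66 = 1144.8750 rpm, dir flips to −; running = −1144.8750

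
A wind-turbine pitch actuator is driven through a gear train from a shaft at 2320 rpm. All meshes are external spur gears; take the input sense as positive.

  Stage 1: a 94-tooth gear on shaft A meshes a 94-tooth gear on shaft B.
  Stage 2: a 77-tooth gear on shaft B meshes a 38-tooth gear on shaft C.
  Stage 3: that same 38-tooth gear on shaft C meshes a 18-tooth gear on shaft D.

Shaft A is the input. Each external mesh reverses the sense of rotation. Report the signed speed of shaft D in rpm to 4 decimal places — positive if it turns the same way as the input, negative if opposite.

-9924.4444 rpm (opposite to input, |ω| = 9924.4444 rpm)

Stage 1 [94T→94T]: ω = 2320.0000×94/94 = 2320.0000 rpm, dir flips to −; running = −2320.0000
Stage 2 [77T→38T]: ω = 2320.0000×77/38 = 4701.0526 rpm, dir flips to +; running = +4701.0526
Stage 3 [38T→18T]: ω = 4701.0526×38/18 = 9924.4444 rpm, dir flips to −; running = −9924.4444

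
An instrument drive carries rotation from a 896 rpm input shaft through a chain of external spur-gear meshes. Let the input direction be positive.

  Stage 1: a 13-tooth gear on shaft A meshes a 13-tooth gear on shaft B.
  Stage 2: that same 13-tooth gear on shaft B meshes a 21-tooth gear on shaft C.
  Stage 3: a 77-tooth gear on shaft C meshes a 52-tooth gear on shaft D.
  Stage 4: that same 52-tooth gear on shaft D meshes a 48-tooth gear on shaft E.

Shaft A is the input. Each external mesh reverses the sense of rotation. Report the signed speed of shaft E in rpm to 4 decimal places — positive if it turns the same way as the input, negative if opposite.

+889.7778 rpm (same as input, |ω| = 889.7778 rpm)

Stage 1 [13T→13T]: ω = 896.0000×13/13 = 896.0000 rpm, dir flips to −; running = −896.0000
Stage 2 [13T→21T]: ω = 896.0000×13/21 = 554.6667 rpm, dir flips to +; running = +554.6667
Stage 3 [77T→52T]: ω = 554.6667×77/52 = 821.3333 rpm, dir flips to −; running = −821.3333
Stage 4 [52T→48T]: ω = 821.3333×52/48 = 889.7778 rpm, dir flips to +; running = +889.7778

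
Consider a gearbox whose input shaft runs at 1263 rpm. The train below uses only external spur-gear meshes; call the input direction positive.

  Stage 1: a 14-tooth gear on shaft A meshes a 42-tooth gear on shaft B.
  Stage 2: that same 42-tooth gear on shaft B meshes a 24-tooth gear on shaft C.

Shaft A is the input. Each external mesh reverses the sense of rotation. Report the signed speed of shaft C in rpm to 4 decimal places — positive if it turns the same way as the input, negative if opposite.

Stage 1 [14T→42T]: ω = 1263.0000×14/42 = 421.0000 rpm, dir flips to −; running = −421.0000
Stage 2 [42T→24T]: ω = 421.0000×42/24 = 736.7500 rpm, dir flips to +; running = +736.7500

+736.7500 rpm (same as input, |ω| = 736.7500 rpm)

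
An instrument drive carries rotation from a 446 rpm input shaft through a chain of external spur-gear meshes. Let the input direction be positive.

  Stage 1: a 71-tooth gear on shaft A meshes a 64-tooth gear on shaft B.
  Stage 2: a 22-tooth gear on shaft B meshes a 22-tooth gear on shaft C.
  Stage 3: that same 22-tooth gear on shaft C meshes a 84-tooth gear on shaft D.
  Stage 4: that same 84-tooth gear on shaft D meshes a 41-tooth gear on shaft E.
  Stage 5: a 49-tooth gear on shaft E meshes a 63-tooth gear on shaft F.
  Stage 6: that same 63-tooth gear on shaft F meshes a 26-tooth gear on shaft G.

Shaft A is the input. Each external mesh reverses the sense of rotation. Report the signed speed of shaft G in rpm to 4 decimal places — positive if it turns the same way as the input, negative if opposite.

+500.3510 rpm (same as input, |ω| = 500.3510 rpm)

Stage 1 [71T→64T]: ω = 446.0000×71/64 = 494.7812 rpm, dir flips to −; running = −494.7812
Stage 2 [22T→22T]: ω = 494.7812×22/22 = 494.7812 rpm, dir flips to +; running = +494.7812
Stage 3 [22T→84T]: ω = 494.7812×22/84 = 129.5856 rpm, dir flips to −; running = −129.5856
Stage 4 [84T→41T]: ω = 129.5856×84/41 = 265.4924 rpm, dir flips to +; running = +265.4924
Stage 5 [49T→63T]: ω = 265.4924×49/63 = 206.4941 rpm, dir flips to −; running = −206.4941
Stage 6 [63T→26T]: ω = 206.4941×63/26 = 500.3510 rpm, dir flips to +; running = +500.3510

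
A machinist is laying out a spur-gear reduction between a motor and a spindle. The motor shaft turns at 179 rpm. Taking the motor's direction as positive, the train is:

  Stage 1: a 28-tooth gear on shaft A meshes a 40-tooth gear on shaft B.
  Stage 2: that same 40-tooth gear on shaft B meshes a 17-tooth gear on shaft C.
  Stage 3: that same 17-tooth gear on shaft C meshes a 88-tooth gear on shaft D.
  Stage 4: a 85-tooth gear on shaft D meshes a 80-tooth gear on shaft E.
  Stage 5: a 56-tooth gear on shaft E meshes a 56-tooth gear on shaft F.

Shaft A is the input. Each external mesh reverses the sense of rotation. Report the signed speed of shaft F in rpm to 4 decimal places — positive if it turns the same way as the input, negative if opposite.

-60.5142 rpm (opposite to input, |ω| = 60.5142 rpm)

Stage 1 [28T→40T]: ω = 179.0000×28/40 = 125.3000 rpm, dir flips to −; running = −125.3000
Stage 2 [40T→17T]: ω = 125.3000×40/17 = 294.8235 rpm, dir flips to +; running = +294.8235
Stage 3 [17T→88T]: ω = 294.8235×17/88 = 56.9545 rpm, dir flips to −; running = −56.9545
Stage 4 [85T→80T]: ω = 56.9545×85/80 = 60.5142 rpm, dir flips to +; running = +60.5142
Stage 5 [56T→56T]: ω = 60.5142×56/56 = 60.5142 rpm, dir flips to −; running = −60.5142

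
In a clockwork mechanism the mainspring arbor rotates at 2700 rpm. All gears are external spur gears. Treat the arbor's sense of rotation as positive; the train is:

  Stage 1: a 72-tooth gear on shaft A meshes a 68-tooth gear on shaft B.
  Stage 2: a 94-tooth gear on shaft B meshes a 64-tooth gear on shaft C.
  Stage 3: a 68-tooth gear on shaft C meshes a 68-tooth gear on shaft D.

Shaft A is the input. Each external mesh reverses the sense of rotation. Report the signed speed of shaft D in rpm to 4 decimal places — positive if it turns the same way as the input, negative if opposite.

-4198.8971 rpm (opposite to input, |ω| = 4198.8971 rpm)

Stage 1 [72T→68T]: ω = 2700.0000×72/68 = 2858.8235 rpm, dir flips to −; running = −2858.8235
Stage 2 [94T→64T]: ω = 2858.8235×94/64 = 4198.8971 rpm, dir flips to +; running = +4198.8971
Stage 3 [68T→68T]: ω = 4198.8971×68/68 = 4198.8971 rpm, dir flips to −; running = −4198.8971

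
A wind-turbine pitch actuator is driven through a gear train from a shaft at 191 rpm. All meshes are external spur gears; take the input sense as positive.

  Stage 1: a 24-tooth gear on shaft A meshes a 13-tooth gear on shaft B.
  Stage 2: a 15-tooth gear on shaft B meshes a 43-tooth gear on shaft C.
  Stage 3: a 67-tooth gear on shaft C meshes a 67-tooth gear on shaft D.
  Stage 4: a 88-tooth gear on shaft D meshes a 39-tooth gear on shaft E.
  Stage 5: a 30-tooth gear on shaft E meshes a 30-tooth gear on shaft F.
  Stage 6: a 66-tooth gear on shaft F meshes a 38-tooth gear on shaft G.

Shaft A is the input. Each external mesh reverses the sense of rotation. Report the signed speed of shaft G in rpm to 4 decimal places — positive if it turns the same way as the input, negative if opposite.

Stage 1 [24T→13T]: ω = 191.0000×24/13 = 352.6154 rpm, dir flips to −; running = −352.6154
Stage 2 [15T→43T]: ω = 352.6154×15/43 = 123.0054 rpm, dir flips to +; running = +123.0054
Stage 3 [67T→67T]: ω = 123.0054×67/67 = 123.0054 rpm, dir flips to −; running = −123.0054
Stage 4 [88T→39T]: ω = 123.0054×88/39 = 277.5506 rpm, dir flips to +; running = +277.5506
Stage 5 [30T→30T]: ω = 277.5506×30/30 = 277.5506 rpm, dir flips to −; running = −277.5506
Stage 6 [66T→38T]: ω = 277.5506×66/38 = 482.0615 rpm, dir flips to +; running = +482.0615

+482.0615 rpm (same as input, |ω| = 482.0615 rpm)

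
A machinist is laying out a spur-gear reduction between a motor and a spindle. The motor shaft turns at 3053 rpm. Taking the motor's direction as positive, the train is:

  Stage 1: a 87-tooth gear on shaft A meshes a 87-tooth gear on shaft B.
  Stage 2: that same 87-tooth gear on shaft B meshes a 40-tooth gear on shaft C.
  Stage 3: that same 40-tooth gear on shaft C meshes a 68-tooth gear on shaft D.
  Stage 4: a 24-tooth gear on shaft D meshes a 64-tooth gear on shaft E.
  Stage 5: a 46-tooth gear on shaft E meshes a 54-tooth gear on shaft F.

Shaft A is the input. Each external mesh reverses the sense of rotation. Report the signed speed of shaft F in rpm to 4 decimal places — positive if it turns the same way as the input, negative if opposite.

-1247.7641 rpm (opposite to input, |ω| = 1247.7641 rpm)

Stage 1 [87T→87T]: ω = 3053.0000×87/87 = 3053.0000 rpm, dir flips to −; running = −3053.0000
Stage 2 [87T→40T]: ω = 3053.0000×87/40 = 6640.2750 rpm, dir flips to +; running = +6640.2750
Stage 3 [40T→68T]: ω = 6640.2750×40/68 = 3906.0441 rpm, dir flips to −; running = −3906.0441
Stage 4 [24T→64T]: ω = 3906.0441×24/64 = 1464.7665 rpm, dir flips to +; running = +1464.7665
Stage 5 [46T→54T]: ω = 1464.7665×46/54 = 1247.7641 rpm, dir flips to −; running = −1247.7641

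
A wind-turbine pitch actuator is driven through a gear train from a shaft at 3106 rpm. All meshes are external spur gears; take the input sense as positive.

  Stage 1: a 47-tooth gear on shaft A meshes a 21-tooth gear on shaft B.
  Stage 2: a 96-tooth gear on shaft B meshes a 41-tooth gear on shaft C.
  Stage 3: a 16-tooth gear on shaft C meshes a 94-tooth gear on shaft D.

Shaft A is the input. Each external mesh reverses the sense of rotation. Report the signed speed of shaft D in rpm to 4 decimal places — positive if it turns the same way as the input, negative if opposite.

Stage 1 [47T→21T]: ω = 3106.0000×47/21 = 6951.5238 rpm, dir flips to −; running = −6951.5238
Stage 2 [96T→41T]: ω = 6951.5238×96/41 = 16276.7387 rpm, dir flips to +; running = +16276.7387
Stage 3 [16T→94T]: ω = 16276.7387×16/94 = 2770.5087 rpm, dir flips to −; running = −2770.5087

-2770.5087 rpm (opposite to input, |ω| = 2770.5087 rpm)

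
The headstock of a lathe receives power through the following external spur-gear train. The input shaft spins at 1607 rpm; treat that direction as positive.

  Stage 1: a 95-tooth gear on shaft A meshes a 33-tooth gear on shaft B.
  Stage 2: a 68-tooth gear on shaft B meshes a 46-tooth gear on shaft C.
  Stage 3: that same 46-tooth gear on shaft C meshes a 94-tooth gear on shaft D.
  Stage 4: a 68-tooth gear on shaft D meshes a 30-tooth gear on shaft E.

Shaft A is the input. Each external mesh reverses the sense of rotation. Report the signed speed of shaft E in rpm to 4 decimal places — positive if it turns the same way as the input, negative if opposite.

+7585.6755 rpm (same as input, |ω| = 7585.6755 rpm)

Stage 1 [95T→33T]: ω = 1607.0000×95/33 = 4626.2121 rpm, dir flips to −; running = −4626.2121
Stage 2 [68T→46T]: ω = 4626.2121×68/46 = 6838.7484 rpm, dir flips to +; running = +6838.7484
Stage 3 [46T→94T]: ω = 6838.7484×46/94 = 3346.6215 rpm, dir flips to −; running = −3346.6215
Stage 4 [68T→30T]: ω = 3346.6215×68/30 = 7585.6755 rpm, dir flips to +; running = +7585.6755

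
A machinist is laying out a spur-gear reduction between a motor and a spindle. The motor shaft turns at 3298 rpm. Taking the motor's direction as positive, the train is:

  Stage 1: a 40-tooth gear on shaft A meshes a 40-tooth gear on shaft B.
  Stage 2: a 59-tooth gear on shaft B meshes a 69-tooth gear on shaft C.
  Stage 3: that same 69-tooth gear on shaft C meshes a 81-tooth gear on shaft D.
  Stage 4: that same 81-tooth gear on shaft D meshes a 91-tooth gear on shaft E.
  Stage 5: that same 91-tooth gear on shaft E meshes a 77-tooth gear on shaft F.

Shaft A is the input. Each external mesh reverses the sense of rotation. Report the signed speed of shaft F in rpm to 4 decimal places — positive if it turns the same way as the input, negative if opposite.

-2527.0390 rpm (opposite to input, |ω| = 2527.0390 rpm)

Stage 1 [40T→40T]: ω = 3298.0000×40/40 = 3298.0000 rpm, dir flips to −; running = −3298.0000
Stage 2 [59T→69T]: ω = 3298.0000×59/69 = 2820.0290 rpm, dir flips to +; running = +2820.0290
Stage 3 [69T→81T]: ω = 2820.0290×69/81 = 2402.2469 rpm, dir flips to −; running = −2402.2469
Stage 4 [81T→91T]: ω = 2402.2469×81/91 = 2138.2637 rpm, dir flips to +; running = +2138.2637
Stage 5 [91T→77T]: ω = 2138.2637×91/77 = 2527.0390 rpm, dir flips to −; running = −2527.0390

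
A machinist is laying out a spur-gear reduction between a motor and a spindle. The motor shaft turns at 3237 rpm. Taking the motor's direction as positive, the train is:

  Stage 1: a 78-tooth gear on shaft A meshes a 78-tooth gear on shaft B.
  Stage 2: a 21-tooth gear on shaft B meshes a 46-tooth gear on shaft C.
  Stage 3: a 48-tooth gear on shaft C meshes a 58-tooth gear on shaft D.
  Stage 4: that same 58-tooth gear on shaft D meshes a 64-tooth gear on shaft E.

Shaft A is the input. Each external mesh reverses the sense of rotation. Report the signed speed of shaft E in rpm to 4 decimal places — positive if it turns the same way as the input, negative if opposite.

Stage 1 [78T→78T]: ω = 3237.0000×78/78 = 3237.0000 rpm, dir flips to −; running = −3237.0000
Stage 2 [21T→46T]: ω = 3237.0000×21/46 = 1477.7609 rpm, dir flips to +; running = +1477.7609
Stage 3 [48T→58T]: ω = 1477.7609×48/58 = 1222.9745 rpm, dir flips to −; running = −1222.9745
Stage 4 [58T→64T]: ω = 1222.9745×58/64 = 1108.3207 rpm, dir flips to +; running = +1108.3207

+1108.3207 rpm (same as input, |ω| = 1108.3207 rpm)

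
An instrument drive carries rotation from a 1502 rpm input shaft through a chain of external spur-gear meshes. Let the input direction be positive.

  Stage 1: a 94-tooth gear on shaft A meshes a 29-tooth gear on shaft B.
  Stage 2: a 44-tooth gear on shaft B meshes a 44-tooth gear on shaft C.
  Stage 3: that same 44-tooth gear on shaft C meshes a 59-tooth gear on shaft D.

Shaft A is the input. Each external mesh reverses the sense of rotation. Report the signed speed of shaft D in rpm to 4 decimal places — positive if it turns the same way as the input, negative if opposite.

-3630.7843 rpm (opposite to input, |ω| = 3630.7843 rpm)

Stage 1 [94T→29T]: ω = 1502.0000×94/29 = 4868.5517 rpm, dir flips to −; running = −4868.5517
Stage 2 [44T→44T]: ω = 4868.5517×44/44 = 4868.5517 rpm, dir flips to +; running = +4868.5517
Stage 3 [44T→59T]: ω = 4868.5517×44/59 = 3630.7843 rpm, dir flips to −; running = −3630.7843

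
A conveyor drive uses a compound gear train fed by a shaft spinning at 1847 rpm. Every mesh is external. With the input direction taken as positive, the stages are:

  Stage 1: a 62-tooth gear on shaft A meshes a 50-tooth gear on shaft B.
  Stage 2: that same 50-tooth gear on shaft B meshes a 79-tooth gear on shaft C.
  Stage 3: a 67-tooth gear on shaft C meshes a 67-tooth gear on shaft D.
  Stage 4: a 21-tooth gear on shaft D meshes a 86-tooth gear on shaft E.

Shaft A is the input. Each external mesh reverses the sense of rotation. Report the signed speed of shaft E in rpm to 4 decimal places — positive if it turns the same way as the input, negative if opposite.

Stage 1 [62T→50T]: ω = 1847.0000×62/50 = 2290.2800 rpm, dir flips to −; running = −2290.2800
Stage 2 [50T→79T]: ω = 2290.2800×50/79 = 1449.5443 rpm, dir flips to +; running = +1449.5443
Stage 3 [67T→67T]: ω = 1449.5443×67/67 = 1449.5443 rpm, dir flips to −; running = −1449.5443
Stage 4 [21T→86T]: ω = 1449.5443×21/86 = 353.9585 rpm, dir flips to +; running = +353.9585

+353.9585 rpm (same as input, |ω| = 353.9585 rpm)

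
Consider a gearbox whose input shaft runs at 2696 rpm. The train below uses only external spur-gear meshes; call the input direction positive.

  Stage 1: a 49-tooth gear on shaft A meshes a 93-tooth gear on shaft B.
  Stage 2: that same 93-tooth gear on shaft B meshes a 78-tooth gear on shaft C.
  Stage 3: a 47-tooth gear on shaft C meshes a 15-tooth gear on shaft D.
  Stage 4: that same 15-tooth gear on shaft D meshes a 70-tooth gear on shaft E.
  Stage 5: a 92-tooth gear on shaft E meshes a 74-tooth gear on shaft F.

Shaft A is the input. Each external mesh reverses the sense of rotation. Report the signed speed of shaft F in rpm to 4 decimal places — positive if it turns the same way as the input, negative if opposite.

Stage 1 [49T→93T]: ω = 2696.0000×49/93 = 1420.4731 rpm, dir flips to −; running = −1420.4731
Stage 2 [93T→78T]: ω = 1420.4731×93/78 = 1693.6410 rpm, dir flips to +; running = +1693.6410
Stage 3 [47T→15T]: ω = 1693.6410×47/15 = 5306.7419 rpm, dir flips to −; running = −5306.7419
Stage 4 [15T→70T]: ω = 5306.7419×15/70 = 1137.1590 rpm, dir flips to +; running = +1137.1590
Stage 5 [92T→74T]: ω = 1137.1590×92/74 = 1413.7652 rpm, dir flips to −; running = −1413.7652

-1413.7652 rpm (opposite to input, |ω| = 1413.7652 rpm)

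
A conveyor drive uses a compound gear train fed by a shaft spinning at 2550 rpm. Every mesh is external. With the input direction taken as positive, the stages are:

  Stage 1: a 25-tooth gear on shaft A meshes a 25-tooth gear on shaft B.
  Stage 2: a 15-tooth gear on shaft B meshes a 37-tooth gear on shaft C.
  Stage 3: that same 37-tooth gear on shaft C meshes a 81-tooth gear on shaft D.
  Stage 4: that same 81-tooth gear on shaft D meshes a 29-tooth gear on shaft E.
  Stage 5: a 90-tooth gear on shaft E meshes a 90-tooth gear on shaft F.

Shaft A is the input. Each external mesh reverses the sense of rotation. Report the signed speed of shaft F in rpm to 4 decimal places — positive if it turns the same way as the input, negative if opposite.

-1318.9655 rpm (opposite to input, |ω| = 1318.9655 rpm)

Stage 1 [25T→25T]: ω = 2550.0000×25/25 = 2550.0000 rpm, dir flips to −; running = −2550.0000
Stage 2 [15T→37T]: ω = 2550.0000×15/37 = 1033.7838 rpm, dir flips to +; running = +1033.7838
Stage 3 [37T→81T]: ω = 1033.7838×37/81 = 472.2222 rpm, dir flips to −; running = −472.2222
Stage 4 [81T→29T]: ω = 472.2222×81/29 = 1318.9655 rpm, dir flips to +; running = +1318.9655
Stage 5 [90T→90T]: ω = 1318.9655×90/90 = 1318.9655 rpm, dir flips to −; running = −1318.9655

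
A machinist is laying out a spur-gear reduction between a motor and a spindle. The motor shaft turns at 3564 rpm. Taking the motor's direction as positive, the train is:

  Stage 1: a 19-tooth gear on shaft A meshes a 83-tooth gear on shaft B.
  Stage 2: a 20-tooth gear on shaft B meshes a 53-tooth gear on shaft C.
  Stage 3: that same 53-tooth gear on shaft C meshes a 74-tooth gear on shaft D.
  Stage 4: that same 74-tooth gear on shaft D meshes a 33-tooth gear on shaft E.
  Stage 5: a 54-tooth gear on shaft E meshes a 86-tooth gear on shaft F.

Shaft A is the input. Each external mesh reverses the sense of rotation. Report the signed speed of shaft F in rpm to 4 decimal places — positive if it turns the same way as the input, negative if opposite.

-310.4735 rpm (opposite to input, |ω| = 310.4735 rpm)

Stage 1 [19T→83T]: ω = 3564.0000×19/83 = 815.8554 rpm, dir flips to −; running = −815.8554
Stage 2 [20T→53T]: ω = 815.8554×20/53 = 307.8700 rpm, dir flips to +; running = +307.8700
Stage 3 [53T→74T]: ω = 307.8700×53/74 = 220.5015 rpm, dir flips to −; running = −220.5015
Stage 4 [74T→33T]: ω = 220.5015×74/33 = 494.4578 rpm, dir flips to +; running = +494.4578
Stage 5 [54T→86T]: ω = 494.4578×54/86 = 310.4735 rpm, dir flips to −; running = −310.4735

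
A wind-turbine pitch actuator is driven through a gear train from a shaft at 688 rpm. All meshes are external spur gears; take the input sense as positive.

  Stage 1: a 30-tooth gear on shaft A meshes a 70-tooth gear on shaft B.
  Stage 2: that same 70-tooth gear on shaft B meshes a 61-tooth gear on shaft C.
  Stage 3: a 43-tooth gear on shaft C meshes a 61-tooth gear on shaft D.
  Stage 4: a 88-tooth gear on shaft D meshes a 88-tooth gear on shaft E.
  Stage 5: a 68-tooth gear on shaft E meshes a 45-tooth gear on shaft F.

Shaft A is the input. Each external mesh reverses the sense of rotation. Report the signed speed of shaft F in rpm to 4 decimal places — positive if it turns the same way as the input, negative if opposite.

-360.4250 rpm (opposite to input, |ω| = 360.4250 rpm)

Stage 1 [30T→70T]: ω = 688.0000×30/70 = 294.8571 rpm, dir flips to −; running = −294.8571
Stage 2 [70T→61T]: ω = 294.8571×70/61 = 338.3607 rpm, dir flips to +; running = +338.3607
Stage 3 [43T→61T]: ω = 338.3607×43/61 = 238.5165 rpm, dir flips to −; running = −238.5165
Stage 4 [88T→88T]: ω = 238.5165×88/88 = 238.5165 rpm, dir flips to +; running = +238.5165
Stage 5 [68T→45T]: ω = 238.5165×68/45 = 360.4250 rpm, dir flips to −; running = −360.4250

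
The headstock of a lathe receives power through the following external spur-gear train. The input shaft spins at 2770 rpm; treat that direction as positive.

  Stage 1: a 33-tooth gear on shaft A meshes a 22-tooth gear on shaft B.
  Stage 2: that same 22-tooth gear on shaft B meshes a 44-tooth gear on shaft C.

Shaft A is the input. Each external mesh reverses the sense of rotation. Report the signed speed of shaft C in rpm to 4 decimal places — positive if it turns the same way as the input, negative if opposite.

+2077.5000 rpm (same as input, |ω| = 2077.5000 rpm)

Stage 1 [33T→22T]: ω = 2770.0000×33/22 = 4155.0000 rpm, dir flips to −; running = −4155.0000
Stage 2 [22T→44T]: ω = 4155.0000×22/44 = 2077.5000 rpm, dir flips to +; running = +2077.5000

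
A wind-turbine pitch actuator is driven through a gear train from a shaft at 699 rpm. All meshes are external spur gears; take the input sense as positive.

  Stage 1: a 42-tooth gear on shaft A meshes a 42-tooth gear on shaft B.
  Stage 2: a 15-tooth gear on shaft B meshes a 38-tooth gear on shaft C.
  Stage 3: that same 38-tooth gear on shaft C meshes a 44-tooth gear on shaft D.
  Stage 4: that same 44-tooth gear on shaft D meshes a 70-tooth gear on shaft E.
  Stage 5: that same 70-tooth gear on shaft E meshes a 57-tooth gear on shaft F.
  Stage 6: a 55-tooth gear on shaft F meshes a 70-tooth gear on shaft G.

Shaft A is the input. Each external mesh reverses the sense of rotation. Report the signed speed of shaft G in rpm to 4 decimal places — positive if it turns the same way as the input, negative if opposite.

Stage 1 [42T→42T]: ω = 699.0000×42/42 = 699.0000 rpm, dir flips to −; running = −699.0000
Stage 2 [15T→38T]: ω = 699.0000×15/38 = 275.9211 rpm, dir flips to +; running = +275.9211
Stage 3 [38T→44T]: ω = 275.9211×38/44 = 238.2955 rpm, dir flips to −; running = −238.2955
Stage 4 [44T→70T]: ω = 238.2955×44/70 = 149.7857 rpm, dir flips to +; running = +149.7857
Stage 5 [70T→57T]: ω = 149.7857×70/57 = 183.9474 rpm, dir flips to −; running = −183.9474
Stage 6 [55T→70T]: ω = 183.9474×55/70 = 144.5301 rpm, dir flips to +; running = +144.5301

+144.5301 rpm (same as input, |ω| = 144.5301 rpm)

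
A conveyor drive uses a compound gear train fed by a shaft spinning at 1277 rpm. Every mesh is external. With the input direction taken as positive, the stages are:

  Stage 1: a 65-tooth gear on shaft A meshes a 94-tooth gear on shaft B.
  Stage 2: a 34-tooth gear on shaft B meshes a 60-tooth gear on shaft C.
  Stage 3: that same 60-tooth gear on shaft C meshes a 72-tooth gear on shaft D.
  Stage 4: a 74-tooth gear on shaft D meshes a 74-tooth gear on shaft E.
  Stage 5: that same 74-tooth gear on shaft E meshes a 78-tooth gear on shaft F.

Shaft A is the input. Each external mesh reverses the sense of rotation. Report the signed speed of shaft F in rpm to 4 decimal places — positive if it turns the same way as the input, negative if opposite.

Stage 1 [65T→94T]: ω = 1277.0000×65/94 = 883.0319 rpm, dir flips to −; running = −883.0319
Stage 2 [34T→60T]: ω = 883.0319×34/60 = 500.3848 rpm, dir flips to +; running = +500.3848
Stage 3 [60T→72T]: ω = 500.3848×60/72 = 416.9873 rpm, dir flips to −; running = −416.9873
Stage 4 [74T→74T]: ω = 416.9873×74/74 = 416.9873 rpm, dir flips to +; running = +416.9873
Stage 5 [74T→78T]: ω = 416.9873×74/78 = 395.6033 rpm, dir flips to −; running = −395.6033

-395.6033 rpm (opposite to input, |ω| = 395.6033 rpm)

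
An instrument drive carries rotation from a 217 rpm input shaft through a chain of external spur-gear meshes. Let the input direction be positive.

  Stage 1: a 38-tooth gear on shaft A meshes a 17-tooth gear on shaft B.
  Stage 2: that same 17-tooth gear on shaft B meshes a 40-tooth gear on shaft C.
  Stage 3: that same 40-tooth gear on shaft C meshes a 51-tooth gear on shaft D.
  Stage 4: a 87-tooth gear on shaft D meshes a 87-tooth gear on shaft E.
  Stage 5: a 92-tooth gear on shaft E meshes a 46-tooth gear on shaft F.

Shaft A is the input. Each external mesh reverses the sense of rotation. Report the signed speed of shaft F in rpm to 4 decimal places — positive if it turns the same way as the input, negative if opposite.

Stage 1 [38T→17T]: ω = 217.0000×38/17 = 485.0588 rpm, dir flips to −; running = −485.0588
Stage 2 [17T→40T]: ω = 485.0588×17/40 = 206.1500 rpm, dir flips to +; running = +206.1500
Stage 3 [40T→51T]: ω = 206.1500×40/51 = 161.6863 rpm, dir flips to −; running = −161.6863
Stage 4 [87T→87T]: ω = 161.6863×87/87 = 161.6863 rpm, dir flips to +; running = +161.6863
Stage 5 [92T→46T]: ω = 161.6863×92/46 = 323.3725 rpm, dir flips to −; running = −323.3725

-323.3725 rpm (opposite to input, |ω| = 323.3725 rpm)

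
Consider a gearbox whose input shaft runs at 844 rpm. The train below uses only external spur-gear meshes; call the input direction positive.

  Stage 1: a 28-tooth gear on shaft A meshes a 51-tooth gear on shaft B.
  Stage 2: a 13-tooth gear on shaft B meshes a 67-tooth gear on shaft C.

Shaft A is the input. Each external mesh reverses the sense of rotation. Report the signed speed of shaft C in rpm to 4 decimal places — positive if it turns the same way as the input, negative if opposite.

+89.9081 rpm (same as input, |ω| = 89.9081 rpm)

Stage 1 [28T→51T]: ω = 844.0000×28/51 = 463.3725 rpm, dir flips to −; running = −463.3725
Stage 2 [13T→67T]: ω = 463.3725×13/67 = 89.9081 rpm, dir flips to +; running = +89.9081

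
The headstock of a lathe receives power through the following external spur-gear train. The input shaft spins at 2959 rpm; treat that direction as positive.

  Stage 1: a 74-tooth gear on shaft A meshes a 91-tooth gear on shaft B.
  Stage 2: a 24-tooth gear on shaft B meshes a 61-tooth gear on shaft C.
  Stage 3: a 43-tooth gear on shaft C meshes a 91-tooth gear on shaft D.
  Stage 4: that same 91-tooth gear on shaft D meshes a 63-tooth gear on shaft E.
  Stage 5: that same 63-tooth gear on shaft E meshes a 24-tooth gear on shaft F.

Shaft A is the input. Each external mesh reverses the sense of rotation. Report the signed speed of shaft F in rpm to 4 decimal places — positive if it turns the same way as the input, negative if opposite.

Stage 1 [74T→91T]: ω = 2959.0000×74/91 = 2406.2198 rpm, dir flips to −; running = −2406.2198
Stage 2 [24T→61T]: ω = 2406.2198×24/61 = 946.7094 rpm, dir flips to +; running = +946.7094
Stage 3 [43T→91T]: ω = 946.7094×43/91 = 447.3462 rpm, dir flips to −; running = −447.3462
Stage 4 [91T→63T]: ω = 447.3462×91/63 = 646.1667 rpm, dir flips to +; running = +646.1667
Stage 5 [63T→24T]: ω = 646.1667×63/24 = 1696.1877 rpm, dir flips to −; running = −1696.1877

-1696.1877 rpm (opposite to input, |ω| = 1696.1877 rpm)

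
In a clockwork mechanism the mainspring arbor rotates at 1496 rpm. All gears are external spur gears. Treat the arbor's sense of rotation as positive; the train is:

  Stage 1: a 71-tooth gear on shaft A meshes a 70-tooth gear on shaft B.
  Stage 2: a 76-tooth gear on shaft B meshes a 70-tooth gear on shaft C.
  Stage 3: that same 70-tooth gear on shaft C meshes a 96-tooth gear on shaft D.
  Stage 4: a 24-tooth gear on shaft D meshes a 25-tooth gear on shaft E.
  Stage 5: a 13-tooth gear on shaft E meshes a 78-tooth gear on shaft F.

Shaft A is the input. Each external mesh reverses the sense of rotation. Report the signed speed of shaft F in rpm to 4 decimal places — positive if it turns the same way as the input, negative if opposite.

-192.2004 rpm (opposite to input, |ω| = 192.2004 rpm)

Stage 1 [71T→70T]: ω = 1496.0000×71/70 = 1517.3714 rpm, dir flips to −; running = −1517.3714
Stage 2 [76T→70T]: ω = 1517.3714×76/70 = 1647.4318 rpm, dir flips to +; running = +1647.4318
Stage 3 [70T→96T]: ω = 1647.4318×70/96 = 1201.2524 rpm, dir flips to −; running = −1201.2524
Stage 4 [24T→25T]: ω = 1201.2524×24/25 = 1153.2023 rpm, dir flips to +; running = +1153.2023
Stage 5 [13T→78T]: ω = 1153.2023×13/78 = 192.2004 rpm, dir flips to −; running = −192.2004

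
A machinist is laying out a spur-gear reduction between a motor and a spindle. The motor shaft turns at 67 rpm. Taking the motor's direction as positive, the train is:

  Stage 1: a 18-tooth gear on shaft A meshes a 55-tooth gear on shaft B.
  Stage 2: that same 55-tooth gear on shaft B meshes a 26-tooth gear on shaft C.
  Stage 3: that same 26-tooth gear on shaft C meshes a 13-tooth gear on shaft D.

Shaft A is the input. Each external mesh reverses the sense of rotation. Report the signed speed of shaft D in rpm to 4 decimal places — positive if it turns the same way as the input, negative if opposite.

Stage 1 [18T→55T]: ω = 67.0000×18/55 = 21.9273 rpm, dir flips to −; running = −21.9273
Stage 2 [55T→26T]: ω = 21.9273×55/26 = 46.3846 rpm, dir flips to +; running = +46.3846
Stage 3 [26T→13T]: ω = 46.3846×26/13 = 92.7692 rpm, dir flips to −; running = −92.7692

-92.7692 rpm (opposite to input, |ω| = 92.7692 rpm)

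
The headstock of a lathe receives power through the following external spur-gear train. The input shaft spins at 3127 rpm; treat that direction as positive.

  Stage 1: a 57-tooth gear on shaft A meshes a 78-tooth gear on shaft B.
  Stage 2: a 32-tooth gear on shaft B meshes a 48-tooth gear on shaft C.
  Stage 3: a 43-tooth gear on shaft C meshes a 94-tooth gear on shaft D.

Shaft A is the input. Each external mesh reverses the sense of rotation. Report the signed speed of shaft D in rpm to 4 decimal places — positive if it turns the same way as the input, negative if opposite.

Stage 1 [57T→78T]: ω = 3127.0000×57/78 = 2285.1154 rpm, dir flips to −; running = −2285.1154
Stage 2 [32T→48T]: ω = 2285.1154×32/48 = 1523.4103 rpm, dir flips to +; running = +1523.4103
Stage 3 [43T→94T]: ω = 1523.4103×43/94 = 696.8792 rpm, dir flips to −; running = −696.8792

-696.8792 rpm (opposite to input, |ω| = 696.8792 rpm)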